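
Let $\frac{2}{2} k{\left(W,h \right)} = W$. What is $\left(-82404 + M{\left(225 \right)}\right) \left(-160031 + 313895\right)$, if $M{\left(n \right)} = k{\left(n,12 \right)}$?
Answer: $-12644389656$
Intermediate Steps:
$k{\left(W,h \right)} = W$
$M{\left(n \right)} = n$
$\left(-82404 + M{\left(225 \right)}\right) \left(-160031 + 313895\right) = \left(-82404 + 225\right) \left(-160031 + 313895\right) = \left(-82179\right) 153864 = -12644389656$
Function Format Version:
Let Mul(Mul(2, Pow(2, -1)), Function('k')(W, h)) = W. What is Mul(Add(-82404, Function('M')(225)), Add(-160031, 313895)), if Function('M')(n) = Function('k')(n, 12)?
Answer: -12644389656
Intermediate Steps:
Function('k')(W, h) = W
Function('M')(n) = n
Mul(Add(-82404, Function('M')(225)), Add(-160031, 313895)) = Mul(Add(-82404, 225), Add(-160031, 313895)) = Mul(-82179, 153864) = -12644389656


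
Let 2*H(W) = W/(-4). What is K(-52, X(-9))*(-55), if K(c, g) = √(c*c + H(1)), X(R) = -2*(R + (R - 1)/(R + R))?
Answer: -55*√43262/4 ≈ -2859.9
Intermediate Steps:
H(W) = -W/8 (H(W) = (W/(-4))/2 = (W*(-¼))/2 = (-W/4)/2 = -W/8)
X(R) = -2*R - (-1 + R)/R (X(R) = -2*(R + (-1 + R)/((2*R))) = -2*(R + (-1 + R)*(1/(2*R))) = -2*(R + (-1 + R)/(2*R)) = -2*R - (-1 + R)/R)
K(c, g) = √(-⅛ + c²) (K(c, g) = √(c*c - ⅛*1) = √(c² - ⅛) = √(-⅛ + c²))
K(-52, X(-9))*(-55) = (√(-2 + 16*(-52)²)/4)*(-55) = (√(-2 + 16*2704)/4)*(-55) = (√(-2 + 43264)/4)*(-55) = (√43262/4)*(-55) = -55*√43262/4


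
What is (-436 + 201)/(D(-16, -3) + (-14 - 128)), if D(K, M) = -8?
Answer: 47/30 ≈ 1.5667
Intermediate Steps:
(-436 + 201)/(D(-16, -3) + (-14 - 128)) = (-436 + 201)/(-8 + (-14 - 128)) = -235/(-8 - 142) = -235/(-150) = -235*(-1/150) = 47/30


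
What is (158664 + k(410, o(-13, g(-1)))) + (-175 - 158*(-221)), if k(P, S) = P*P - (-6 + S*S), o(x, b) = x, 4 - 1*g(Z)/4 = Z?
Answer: 361344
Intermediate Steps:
g(Z) = 16 - 4*Z
k(P, S) = 6 + P² - S² (k(P, S) = P² - (-6 + S²) = P² + (6 - S²) = 6 + P² - S²)
(158664 + k(410, o(-13, g(-1)))) + (-175 - 158*(-221)) = (158664 + (6 + 410² - 1*(-13)²)) + (-175 - 158*(-221)) = (158664 + (6 + 168100 - 1*169)) + (-175 + 34918) = (158664 + (6 + 168100 - 169)) + 34743 = (158664 + 167937) + 34743 = 326601 + 34743 = 361344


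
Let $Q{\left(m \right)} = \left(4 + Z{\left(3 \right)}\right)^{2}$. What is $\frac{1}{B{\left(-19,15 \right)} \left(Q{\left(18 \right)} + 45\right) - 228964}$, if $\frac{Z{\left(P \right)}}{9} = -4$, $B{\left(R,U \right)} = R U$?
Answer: $- \frac{1}{533629} \approx -1.874 \cdot 10^{-6}$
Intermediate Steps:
$Z{\left(P \right)} = -36$ ($Z{\left(P \right)} = 9 \left(-4\right) = -36$)
$Q{\left(m \right)} = 1024$ ($Q{\left(m \right)} = \left(4 - 36\right)^{2} = \left(-32\right)^{2} = 1024$)
$\frac{1}{B{\left(-19,15 \right)} \left(Q{\left(18 \right)} + 45\right) - 228964} = \frac{1}{\left(-19\right) 15 \left(1024 + 45\right) - 228964} = \frac{1}{\left(-285\right) 1069 - 228964} = \frac{1}{-304665 - 228964} = \frac{1}{-533629} = - \frac{1}{533629}$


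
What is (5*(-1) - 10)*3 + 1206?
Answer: 1161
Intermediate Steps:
(5*(-1) - 10)*3 + 1206 = (-5 - 10)*3 + 1206 = -15*3 + 1206 = -45 + 1206 = 1161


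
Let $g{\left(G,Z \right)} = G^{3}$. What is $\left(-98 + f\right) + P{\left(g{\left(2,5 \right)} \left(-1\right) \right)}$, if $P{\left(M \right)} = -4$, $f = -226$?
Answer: $-328$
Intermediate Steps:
$\left(-98 + f\right) + P{\left(g{\left(2,5 \right)} \left(-1\right) \right)} = \left(-98 - 226\right) - 4 = -324 - 4 = -328$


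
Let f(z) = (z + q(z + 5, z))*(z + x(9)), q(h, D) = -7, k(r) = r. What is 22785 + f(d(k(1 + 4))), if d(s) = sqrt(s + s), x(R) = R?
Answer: 22732 + 2*sqrt(10) ≈ 22738.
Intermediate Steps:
d(s) = sqrt(2)*sqrt(s) (d(s) = sqrt(2*s) = sqrt(2)*sqrt(s))
f(z) = (-7 + z)*(9 + z) (f(z) = (z - 7)*(z + 9) = (-7 + z)*(9 + z))
22785 + f(d(k(1 + 4))) = 22785 + (-63 + (sqrt(2)*sqrt(1 + 4))**2 + 2*(sqrt(2)*sqrt(1 + 4))) = 22785 + (-63 + (sqrt(2)*sqrt(5))**2 + 2*(sqrt(2)*sqrt(5))) = 22785 + (-63 + (sqrt(10))**2 + 2*sqrt(10)) = 22785 + (-63 + 10 + 2*sqrt(10)) = 22785 + (-53 + 2*sqrt(10)) = 22732 + 2*sqrt(10)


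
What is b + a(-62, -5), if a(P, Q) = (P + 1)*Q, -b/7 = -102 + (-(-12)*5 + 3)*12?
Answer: -4273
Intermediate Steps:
b = -4578 (b = -7*(-102 + (-(-12)*5 + 3)*12) = -7*(-102 + (-4*(-15) + 3)*12) = -7*(-102 + (60 + 3)*12) = -7*(-102 + 63*12) = -7*(-102 + 756) = -7*654 = -4578)
a(P, Q) = Q*(1 + P) (a(P, Q) = (1 + P)*Q = Q*(1 + P))
b + a(-62, -5) = -4578 - 5*(1 - 62) = -4578 - 5*(-61) = -4578 + 305 = -4273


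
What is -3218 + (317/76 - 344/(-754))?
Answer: -92069555/28652 ≈ -3213.4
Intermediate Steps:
-3218 + (317/76 - 344/(-754)) = -3218 + (317*(1/76) - 344*(-1/754)) = -3218 + (317/76 + 172/377) = -3218 + 132581/28652 = -92069555/28652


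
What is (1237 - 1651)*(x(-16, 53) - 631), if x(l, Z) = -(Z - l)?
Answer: 289800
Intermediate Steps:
x(l, Z) = l - Z
(1237 - 1651)*(x(-16, 53) - 631) = (1237 - 1651)*((-16 - 1*53) - 631) = -414*((-16 - 53) - 631) = -414*(-69 - 631) = -414*(-700) = 289800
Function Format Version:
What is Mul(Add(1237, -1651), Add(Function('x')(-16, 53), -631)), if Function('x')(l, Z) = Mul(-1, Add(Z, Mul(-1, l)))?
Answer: 289800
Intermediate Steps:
Function('x')(l, Z) = Add(l, Mul(-1, Z))
Mul(Add(1237, -1651), Add(Function('x')(-16, 53), -631)) = Mul(Add(1237, -1651), Add(Add(-16, Mul(-1, 53)), -631)) = Mul(-414, Add(Add(-16, -53), -631)) = Mul(-414, Add(-69, -631)) = Mul(-414, -700) = 289800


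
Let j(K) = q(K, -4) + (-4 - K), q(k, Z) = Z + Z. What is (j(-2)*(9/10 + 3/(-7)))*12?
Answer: -396/7 ≈ -56.571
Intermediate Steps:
q(k, Z) = 2*Z
j(K) = -12 - K (j(K) = 2*(-4) + (-4 - K) = -8 + (-4 - K) = -12 - K)
(j(-2)*(9/10 + 3/(-7)))*12 = ((-12 - 1*(-2))*(9/10 + 3/(-7)))*12 = ((-12 + 2)*(9*(⅒) + 3*(-⅐)))*12 = -10*(9/10 - 3/7)*12 = -10*33/70*12 = -33/7*12 = -396/7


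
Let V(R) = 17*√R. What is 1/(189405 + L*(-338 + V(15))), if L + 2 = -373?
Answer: 21077/6622958310 + 85*√15/1324591662 ≈ 3.4309e-6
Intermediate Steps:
L = -375 (L = -2 - 373 = -375)
1/(189405 + L*(-338 + V(15))) = 1/(189405 - 375*(-338 + 17*√15)) = 1/(189405 + (126750 - 6375*√15)) = 1/(316155 - 6375*√15)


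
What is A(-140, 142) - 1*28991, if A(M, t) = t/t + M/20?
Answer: -28997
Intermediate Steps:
A(M, t) = 1 + M/20 (A(M, t) = 1 + M*(1/20) = 1 + M/20)
A(-140, 142) - 1*28991 = (1 + (1/20)*(-140)) - 1*28991 = (1 - 7) - 28991 = -6 - 28991 = -28997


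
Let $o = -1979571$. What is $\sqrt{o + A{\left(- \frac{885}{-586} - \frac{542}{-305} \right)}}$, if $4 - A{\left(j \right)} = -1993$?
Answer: $i \sqrt{1977574} \approx 1406.3 i$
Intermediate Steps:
$A{\left(j \right)} = 1997$ ($A{\left(j \right)} = 4 - -1993 = 4 + 1993 = 1997$)
$\sqrt{o + A{\left(- \frac{885}{-586} - \frac{542}{-305} \right)}} = \sqrt{-1979571 + 1997} = \sqrt{-1977574} = i \sqrt{1977574}$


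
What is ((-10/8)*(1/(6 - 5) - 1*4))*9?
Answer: 135/4 ≈ 33.750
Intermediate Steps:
((-10/8)*(1/(6 - 5) - 1*4))*9 = ((-10*1/8)*(1/1 - 4))*9 = -5*(1 - 4)/4*9 = -5/4*(-3)*9 = (15/4)*9 = 135/4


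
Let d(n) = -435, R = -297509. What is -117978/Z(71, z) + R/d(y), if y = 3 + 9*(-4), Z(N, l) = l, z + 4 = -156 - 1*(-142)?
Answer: 1049548/145 ≈ 7238.3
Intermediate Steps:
z = -18 (z = -4 + (-156 - 1*(-142)) = -4 + (-156 + 142) = -4 - 14 = -18)
y = -33 (y = 3 - 36 = -33)
-117978/Z(71, z) + R/d(y) = -117978/(-18) - 297509/(-435) = -117978*(-1/18) - 297509*(-1/435) = 19663/3 + 297509/435 = 1049548/145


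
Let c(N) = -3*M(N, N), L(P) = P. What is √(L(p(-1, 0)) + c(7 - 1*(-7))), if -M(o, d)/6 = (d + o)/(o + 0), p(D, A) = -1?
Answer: √35 ≈ 5.9161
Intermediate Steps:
M(o, d) = -6*(d + o)/o (M(o, d) = -6*(d + o)/(o + 0) = -6*(d + o)/o)
c(N) = 36 (c(N) = -3*(-6 - 6*N/N) = -3*(-6 - 6) = -3*(-12) = 36)
√(L(p(-1, 0)) + c(7 - 1*(-7))) = √(-1 + 36) = √35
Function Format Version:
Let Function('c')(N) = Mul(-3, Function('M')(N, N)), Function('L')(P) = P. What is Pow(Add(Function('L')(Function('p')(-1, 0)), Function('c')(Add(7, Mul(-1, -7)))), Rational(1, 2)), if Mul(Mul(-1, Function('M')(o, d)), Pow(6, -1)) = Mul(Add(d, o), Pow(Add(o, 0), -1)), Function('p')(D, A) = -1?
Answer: Pow(35, Rational(1, 2)) ≈ 5.9161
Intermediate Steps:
Function('M')(o, d) = Mul(-6, Pow(o, -1), Add(d, o)) (Function('M')(o, d) = Mul(-6, Mul(Add(d, o), Pow(Add(o, 0), -1))) = Mul(-6, Mul(Add(d, o), Pow(o, -1))) = Mul(-6, Mul(Pow(o, -1), Add(d, o))) = Mul(-6, Pow(o, -1), Add(d, o)))
Function('c')(N) = 36 (Function('c')(N) = Mul(-3, Add(-6, Mul(-6, N, Pow(N, -1)))) = Mul(-3, Add(-6, -6)) = Mul(-3, -12) = 36)
Pow(Add(Function('L')(Function('p')(-1, 0)), Function('c')(Add(7, Mul(-1, -7)))), Rational(1, 2)) = Pow(Add(-1, 36), Rational(1, 2)) = Pow(35, Rational(1, 2))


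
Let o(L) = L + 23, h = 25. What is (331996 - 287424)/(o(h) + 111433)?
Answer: 44572/111481 ≈ 0.39982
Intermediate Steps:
o(L) = 23 + L
(331996 - 287424)/(o(h) + 111433) = (331996 - 287424)/((23 + 25) + 111433) = 44572/(48 + 111433) = 44572/111481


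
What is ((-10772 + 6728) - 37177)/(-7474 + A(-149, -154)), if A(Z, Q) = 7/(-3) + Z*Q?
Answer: -123663/46409 ≈ -2.6646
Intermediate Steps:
A(Z, Q) = -7/3 + Q*Z (A(Z, Q) = 7*(-⅓) + Q*Z = -7/3 + Q*Z)
((-10772 + 6728) - 37177)/(-7474 + A(-149, -154)) = ((-10772 + 6728) - 37177)/(-7474 + (-7/3 - 154*(-149))) = (-4044 - 37177)/(-7474 + (-7/3 + 22946)) = -41221/(-7474 + 68831/3) = -41221/46409/3 = -41221*3/46409 = -123663/46409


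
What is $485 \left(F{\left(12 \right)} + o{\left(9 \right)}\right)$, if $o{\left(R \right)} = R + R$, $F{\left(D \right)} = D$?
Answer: $14550$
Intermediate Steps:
$o{\left(R \right)} = 2 R$
$485 \left(F{\left(12 \right)} + o{\left(9 \right)}\right) = 485 \left(12 + 2 \cdot 9\right) = 485 \left(12 + 18\right) = 485 \cdot 30 = 14550$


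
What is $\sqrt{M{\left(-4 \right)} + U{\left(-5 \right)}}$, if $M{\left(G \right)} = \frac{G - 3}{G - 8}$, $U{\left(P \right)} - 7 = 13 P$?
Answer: $\frac{i \sqrt{2067}}{6} \approx 7.5774 i$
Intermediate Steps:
$U{\left(P \right)} = 7 + 13 P$
$M{\left(G \right)} = \frac{-3 + G}{-8 + G}$
$\sqrt{M{\left(-4 \right)} + U{\left(-5 \right)}} = \sqrt{\frac{-3 - 4}{-8 - 4} + \left(7 + 13 \left(-5\right)\right)} = \sqrt{\frac{1}{-12} \left(-7\right) + \left(7 - 65\right)} = \sqrt{\left(- \frac{1}{12}\right) \left(-7\right) - 58} = \sqrt{\frac{7}{12} - 58} = \sqrt{- \frac{689}{12}} = \frac{i \sqrt{2067}}{6}$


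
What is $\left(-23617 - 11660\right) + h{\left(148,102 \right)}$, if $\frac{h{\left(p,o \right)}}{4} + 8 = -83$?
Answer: $-35641$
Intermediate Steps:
$h{\left(p,o \right)} = -364$ ($h{\left(p,o \right)} = -32 + 4 \left(-83\right) = -32 - 332 = -364$)
$\left(-23617 - 11660\right) + h{\left(148,102 \right)} = \left(-23617 - 11660\right) - 364 = -35277 - 364 = -35641$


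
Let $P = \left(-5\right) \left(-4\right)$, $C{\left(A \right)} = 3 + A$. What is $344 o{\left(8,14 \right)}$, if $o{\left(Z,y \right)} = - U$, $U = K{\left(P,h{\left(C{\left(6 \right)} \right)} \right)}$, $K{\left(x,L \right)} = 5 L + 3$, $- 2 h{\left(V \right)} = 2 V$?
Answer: $14448$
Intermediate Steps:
$h{\left(V \right)} = - V$ ($h{\left(V \right)} = - \frac{2 V}{2} = - V$)
$P = 20$
$K{\left(x,L \right)} = 3 + 5 L$
$U = -42$ ($U = 3 + 5 \left(- (3 + 6)\right) = 3 + 5 \left(\left(-1\right) 9\right) = 3 + 5 \left(-9\right) = 3 - 45 = -42$)
$o{\left(Z,y \right)} = 42$ ($o{\left(Z,y \right)} = \left(-1\right) \left(-42\right) = 42$)
$344 o{\left(8,14 \right)} = 344 \cdot 42 = 14448$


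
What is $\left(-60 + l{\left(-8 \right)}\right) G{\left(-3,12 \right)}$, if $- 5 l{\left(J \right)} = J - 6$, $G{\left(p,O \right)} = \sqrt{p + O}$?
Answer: $- \frac{858}{5} \approx -171.6$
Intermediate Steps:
$G{\left(p,O \right)} = \sqrt{O + p}$
$l{\left(J \right)} = \frac{6}{5} - \frac{J}{5}$ ($l{\left(J \right)} = - \frac{J - 6}{5} = - \frac{-6 + J}{5} = \frac{6}{5} - \frac{J}{5}$)
$\left(-60 + l{\left(-8 \right)}\right) G{\left(-3,12 \right)} = \left(-60 + \left(\frac{6}{5} - - \frac{8}{5}\right)\right) \sqrt{12 - 3} = \left(-60 + \left(\frac{6}{5} + \frac{8}{5}\right)\right) \sqrt{9} = \left(-60 + \frac{14}{5}\right) 3 = \left(- \frac{286}{5}\right) 3 = - \frac{858}{5}$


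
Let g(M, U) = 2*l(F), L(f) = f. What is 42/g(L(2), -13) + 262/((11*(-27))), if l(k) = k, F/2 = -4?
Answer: -8333/2376 ≈ -3.5072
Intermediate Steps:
F = -8 (F = 2*(-4) = -8)
g(M, U) = -16 (g(M, U) = 2*(-8) = -16)
42/g(L(2), -13) + 262/((11*(-27))) = 42/(-16) + 262/((11*(-27))) = 42*(-1/16) + 262/(-297) = -21/8 + 262*(-1/297) = -21/8 - 262/297 = -8333/2376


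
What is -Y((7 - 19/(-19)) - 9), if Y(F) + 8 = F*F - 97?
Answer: 104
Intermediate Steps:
Y(F) = -105 + F² (Y(F) = -8 + (F*F - 97) = -8 + (F² - 97) = -8 + (-97 + F²) = -105 + F²)
-Y((7 - 19/(-19)) - 9) = -(-105 + ((7 - 19/(-19)) - 9)²) = -(-105 + ((7 - 19*(-1)/19) - 9)²) = -(-105 + ((7 - 1*(-1)) - 9)²) = -(-105 + ((7 + 1) - 9)²) = -(-105 + (8 - 9)²) = -(-105 + (-1)²) = -(-105 + 1) = -1*(-104) = 104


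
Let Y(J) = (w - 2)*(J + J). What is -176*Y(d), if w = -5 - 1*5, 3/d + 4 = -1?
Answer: -12672/5 ≈ -2534.4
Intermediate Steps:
d = -⅗ (d = 3/(-4 - 1) = 3/(-5) = 3*(-⅕) = -⅗ ≈ -0.60000)
w = -10 (w = -5 - 5 = -10)
Y(J) = -24*J (Y(J) = (-10 - 2)*(J + J) = -24*J)
-176*Y(d) = -(-4224)*(-3)/5 = -176*72/5 = -12672/5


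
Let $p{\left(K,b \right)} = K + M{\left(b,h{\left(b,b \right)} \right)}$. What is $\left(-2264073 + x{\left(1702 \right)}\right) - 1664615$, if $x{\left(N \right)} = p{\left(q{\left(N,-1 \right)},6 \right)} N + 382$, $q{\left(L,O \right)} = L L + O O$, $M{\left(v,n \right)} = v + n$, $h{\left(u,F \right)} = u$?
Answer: $4926454228$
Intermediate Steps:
$M{\left(v,n \right)} = n + v$
$q{\left(L,O \right)} = L^{2} + O^{2}$
$p{\left(K,b \right)} = K + 2 b$ ($p{\left(K,b \right)} = K + \left(b + b\right) = K + 2 b$)
$x{\left(N \right)} = 382 + N \left(13 + N^{2}\right)$ ($x{\left(N \right)} = \left(\left(N^{2} + \left(-1\right)^{2}\right) + 2 \cdot 6\right) N + 382 = \left(\left(N^{2} + 1\right) + 12\right) N + 382 = \left(\left(1 + N^{2}\right) + 12\right) N + 382 = \left(13 + N^{2}\right) N + 382 = N \left(13 + N^{2}\right) + 382 = 382 + N \left(13 + N^{2}\right)$)
$\left(-2264073 + x{\left(1702 \right)}\right) - 1664615 = \left(-2264073 + \left(382 + 1702 \left(13 + 1702^{2}\right)\right)\right) - 1664615 = \left(-2264073 + \left(382 + 1702 \left(13 + 2896804\right)\right)\right) - 1664615 = \left(-2264073 + \left(382 + 1702 \cdot 2896817\right)\right) - 1664615 = \left(-2264073 + \left(382 + 4930382534\right)\right) - 1664615 = \left(-2264073 + 4930382916\right) - 1664615 = 4928118843 - 1664615 = 4926454228$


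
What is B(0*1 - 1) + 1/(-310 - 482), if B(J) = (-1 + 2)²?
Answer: 791/792 ≈ 0.99874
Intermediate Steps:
B(J) = 1 (B(J) = 1² = 1)
B(0*1 - 1) + 1/(-310 - 482) = 1 + 1/(-310 - 482) = 1 + 1/(-792) = 1 - 1/792 = 791/792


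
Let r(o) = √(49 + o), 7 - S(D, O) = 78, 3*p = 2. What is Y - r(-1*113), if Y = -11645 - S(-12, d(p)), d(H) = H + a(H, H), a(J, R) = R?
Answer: -11574 - 8*I ≈ -11574.0 - 8.0*I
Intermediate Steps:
p = ⅔ (p = (⅓)*2 = ⅔ ≈ 0.66667)
d(H) = 2*H (d(H) = H + H = 2*H)
S(D, O) = -71 (S(D, O) = 7 - 1*78 = 7 - 78 = -71)
Y = -11574 (Y = -11645 - 1*(-71) = -11645 + 71 = -11574)
Y - r(-1*113) = -11574 - √(49 - 1*113) = -11574 - √(49 - 113) = -11574 - √(-64) = -11574 - 8*I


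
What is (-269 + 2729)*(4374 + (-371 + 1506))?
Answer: 13552140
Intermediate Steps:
(-269 + 2729)*(4374 + (-371 + 1506)) = 2460*(4374 + 1135) = 2460*5509 = 13552140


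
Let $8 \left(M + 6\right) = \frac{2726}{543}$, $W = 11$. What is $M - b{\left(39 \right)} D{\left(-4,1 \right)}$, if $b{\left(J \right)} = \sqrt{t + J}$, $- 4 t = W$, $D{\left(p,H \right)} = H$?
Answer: $- \frac{11669}{2172} - \frac{\sqrt{145}}{2} \approx -11.393$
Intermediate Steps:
$t = - \frac{11}{4}$ ($t = \left(- \frac{1}{4}\right) 11 = - \frac{11}{4} \approx -2.75$)
$M = - \frac{11669}{2172}$ ($M = -6 + \frac{2726 \cdot \frac{1}{543}}{8} = -6 + \frac{1}{8} \cdot \frac{2726}{543} = -6 + \frac{1363}{2172} = - \frac{11669}{2172} \approx -5.3725$)
$b{\left(J \right)} = \sqrt{- \frac{11}{4} + J}$
$M - b{\left(39 \right)} D{\left(-4,1 \right)} = - \frac{11669}{2172} - \frac{\sqrt{-11 + 4 \cdot 39}}{2} \cdot 1 = - \frac{11669}{2172} - \frac{\sqrt{-11 + 156}}{2} \cdot 1 = - \frac{11669}{2172} - \frac{\sqrt{145}}{2} \cdot 1 = - \frac{11669}{2172} - \frac{\sqrt{145}}{2}$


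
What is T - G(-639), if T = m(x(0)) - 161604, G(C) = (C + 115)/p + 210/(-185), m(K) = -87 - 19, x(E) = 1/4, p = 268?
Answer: -400871429/2479 ≈ -1.6171e+5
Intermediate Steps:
x(E) = 1/4
m(K) = -106
G(C) = -7001/9916 + C/268 (G(C) = (C + 115)/268 + 210/(-185) = (115 + C)*(1/268) + 210*(-1/185) = (115/268 + C/268) - 42/37 = -7001/9916 + C/268)
T = -161710 (T = -106 - 161604 = -161710)
T - G(-639) = -161710 - (-7001/9916 + (1/268)*(-639)) = -161710 - (-7001/9916 - 639/268) = -161710 - 1*(-7661/2479) = -161710 + 7661/2479 = -400871429/2479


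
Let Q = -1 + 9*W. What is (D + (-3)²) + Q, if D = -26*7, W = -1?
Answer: -183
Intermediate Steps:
D = -182
Q = -10 (Q = -1 + 9*(-1) = -1 - 9 = -10)
(D + (-3)²) + Q = (-182 + (-3)²) - 10 = (-182 + 9) - 10 = -173 - 10 = -183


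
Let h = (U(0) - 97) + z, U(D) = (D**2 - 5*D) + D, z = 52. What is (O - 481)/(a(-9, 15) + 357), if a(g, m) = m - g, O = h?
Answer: -526/381 ≈ -1.3806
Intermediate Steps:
U(D) = D**2 - 4*D
h = -45 (h = (0*(-4 + 0) - 97) + 52 = (0*(-4) - 97) + 52 = (0 - 97) + 52 = -97 + 52 = -45)
O = -45
(O - 481)/(a(-9, 15) + 357) = (-45 - 481)/((15 - 1*(-9)) + 357) = -526/((15 + 9) + 357) = -526/(24 + 357) = -526/381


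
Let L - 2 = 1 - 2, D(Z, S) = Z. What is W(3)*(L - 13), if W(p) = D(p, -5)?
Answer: -36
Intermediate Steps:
W(p) = p
L = 1 (L = 2 + (1 - 2) = 2 - 1 = 1)
W(3)*(L - 13) = 3*(1 - 13) = 3*(-12) = -36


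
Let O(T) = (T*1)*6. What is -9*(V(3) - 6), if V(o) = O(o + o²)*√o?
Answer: 54 - 648*√3 ≈ -1068.4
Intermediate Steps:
O(T) = 6*T (O(T) = T*6 = 6*T)
V(o) = √o*(6*o + 6*o²) (V(o) = (6*(o + o²))*√o = (6*o + 6*o²)*√o = √o*(6*o + 6*o²))
-9*(V(3) - 6) = -9*(6*3^(3/2)*(1 + 3) - 6) = -9*(6*(3*√3)*4 - 6) = -9*(72*√3 - 6) = -9*(-6 + 72*√3) = 54 - 648*√3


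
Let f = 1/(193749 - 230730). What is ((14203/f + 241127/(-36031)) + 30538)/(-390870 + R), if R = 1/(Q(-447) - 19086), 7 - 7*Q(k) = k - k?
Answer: 361161935849497970/268782394608481 ≈ 1343.7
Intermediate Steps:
Q(k) = 1 (Q(k) = 1 - (k - k)/7 = 1 - ⅐*0 = 1 + 0 = 1)
R = -1/19085 (R = 1/(1 - 19086) = 1/(-19085) = -1/19085 ≈ -5.2397e-5)
f = -1/36981 (f = 1/(-36981) = -1/36981 ≈ -2.7041e-5)
((14203/f + 241127/(-36031)) + 30538)/(-390870 + R) = ((14203/(-1/36981) + 241127/(-36031)) + 30538)/(-390870 - 1/19085) = ((14203*(-36981) + 241127*(-1/36031)) + 30538)/(-7459753951/19085) = ((-525241143 - 241127/36031) + 30538)*(-19085/7459753951) = (-18924963864560/36031 + 30538)*(-19085/7459753951) = -18923863549882/36031*(-19085/7459753951) = 361161935849497970/268782394608481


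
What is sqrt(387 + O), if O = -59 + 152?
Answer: 4*sqrt(30) ≈ 21.909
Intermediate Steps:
O = 93
sqrt(387 + O) = sqrt(387 + 93) = sqrt(480) = 4*sqrt(30)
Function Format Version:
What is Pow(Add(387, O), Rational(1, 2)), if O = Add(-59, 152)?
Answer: Mul(4, Pow(30, Rational(1, 2))) ≈ 21.909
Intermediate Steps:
O = 93
Pow(Add(387, O), Rational(1, 2)) = Pow(Add(387, 93), Rational(1, 2)) = Pow(480, Rational(1, 2)) = Mul(4, Pow(30, Rational(1, 2)))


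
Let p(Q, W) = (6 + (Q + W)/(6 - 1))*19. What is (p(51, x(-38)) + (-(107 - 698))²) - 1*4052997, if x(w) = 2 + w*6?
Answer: -3704267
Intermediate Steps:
x(w) = 2 + 6*w
p(Q, W) = 114 + 19*Q/5 + 19*W/5 (p(Q, W) = (6 + (Q + W)/5)*19 = (6 + (Q + W)*(⅕))*19 = (6 + (Q/5 + W/5))*19 = (6 + Q/5 + W/5)*19 = 114 + 19*Q/5 + 19*W/5)
(p(51, x(-38)) + (-(107 - 698))²) - 1*4052997 = ((114 + (19/5)*51 + 19*(2 + 6*(-38))/5) + (-(107 - 698))²) - 1*4052997 = ((114 + 969/5 + 19*(2 - 228)/5) + (-1*(-591))²) - 4052997 = ((114 + 969/5 + (19/5)*(-226)) + 591²) - 4052997 = ((114 + 969/5 - 4294/5) + 349281) - 4052997 = (-551 + 349281) - 4052997 = 348730 - 4052997 = -3704267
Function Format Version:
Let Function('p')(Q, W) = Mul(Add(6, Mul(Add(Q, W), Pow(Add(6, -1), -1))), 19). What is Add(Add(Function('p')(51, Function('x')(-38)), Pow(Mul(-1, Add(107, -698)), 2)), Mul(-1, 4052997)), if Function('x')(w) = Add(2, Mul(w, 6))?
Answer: -3704267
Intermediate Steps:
Function('x')(w) = Add(2, Mul(6, w))
Function('p')(Q, W) = Add(114, Mul(Rational(19, 5), Q), Mul(Rational(19, 5), W)) (Function('p')(Q, W) = Mul(Add(6, Mul(Add(Q, W), Pow(5, -1))), 19) = Mul(Add(6, Mul(Add(Q, W), Rational(1, 5))), 19) = Mul(Add(6, Add(Mul(Rational(1, 5), Q), Mul(Rational(1, 5), W))), 19) = Mul(Add(6, Mul(Rational(1, 5), Q), Mul(Rational(1, 5), W)), 19) = Add(114, Mul(Rational(19, 5), Q), Mul(Rational(19, 5), W)))
Add(Add(Function('p')(51, Function('x')(-38)), Pow(Mul(-1, Add(107, -698)), 2)), Mul(-1, 4052997)) = Add(Add(Add(114, Mul(Rational(19, 5), 51), Mul(Rational(19, 5), Add(2, Mul(6, -38)))), Pow(Mul(-1, Add(107, -698)), 2)), Mul(-1, 4052997)) = Add(Add(Add(114, Rational(969, 5), Mul(Rational(19, 5), Add(2, -228))), Pow(Mul(-1, -591), 2)), -4052997) = Add(Add(Add(114, Rational(969, 5), Mul(Rational(19, 5), -226)), Pow(591, 2)), -4052997) = Add(Add(Add(114, Rational(969, 5), Rational(-4294, 5)), 349281), -4052997) = Add(Add(-551, 349281), -4052997) = Add(348730, -4052997) = -3704267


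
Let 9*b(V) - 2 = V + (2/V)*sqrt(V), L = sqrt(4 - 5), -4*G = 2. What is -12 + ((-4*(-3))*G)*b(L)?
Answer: -40/3 - 2*I/3 + 4*I**(3/2)/3 ≈ -14.276 + 0.27614*I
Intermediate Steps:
G = -1/2 (G = -1/4*2 = -1/2 ≈ -0.50000)
L = I (L = sqrt(-1) = I ≈ 1.0*I)
b(V) = 2/9 + V/9 + 2/(9*sqrt(V)) (b(V) = 2/9 + (V + (2/V)*sqrt(V))/9 = 2/9 + (V + 2/sqrt(V))/9 = 2/9 + (V/9 + 2/(9*sqrt(V))) = 2/9 + V/9 + 2/(9*sqrt(V)))
-12 + ((-4*(-3))*G)*b(L) = -12 + (-4*(-3)*(-1/2))*(2/9 + I/9 + 2/(9*sqrt(I))) = -12 + (12*(-1/2))*(2/9 + I/9 + 2*(-I**(3/2))/9) = -12 - 6*(2/9 + I/9 - 2*I**(3/2)/9) = -12 - 6*(2/9 - 2*I**(3/2)/9 + I/9) = -12 + (-4/3 - 2*I/3 + 4*I**(3/2)/3) = -40/3 - 2*I/3 + 4*I**(3/2)/3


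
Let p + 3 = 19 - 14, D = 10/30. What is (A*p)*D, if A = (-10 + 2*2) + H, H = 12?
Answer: 4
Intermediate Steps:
D = 1/3 (D = 10*(1/30) = 1/3 ≈ 0.33333)
A = 6 (A = (-10 + 2*2) + 12 = (-10 + 4) + 12 = -6 + 12 = 6)
p = 2 (p = -3 + (19 - 14) = -3 + 5 = 2)
(A*p)*D = (6*2)*(1/3) = 12*(1/3) = 4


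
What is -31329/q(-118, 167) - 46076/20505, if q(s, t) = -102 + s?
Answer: 25290577/180444 ≈ 140.16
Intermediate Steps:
-31329/q(-118, 167) - 46076/20505 = -31329/(-102 - 118) - 46076/20505 = -31329/(-220) - 46076*1/20505 = -31329*(-1/220) - 46076/20505 = 31329/220 - 46076/20505 = 25290577/180444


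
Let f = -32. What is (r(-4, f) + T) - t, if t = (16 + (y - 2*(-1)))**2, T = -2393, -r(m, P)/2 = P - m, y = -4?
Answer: -2533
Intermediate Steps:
r(m, P) = -2*P + 2*m (r(m, P) = -2*(P - m) = -2*P + 2*m)
t = 196 (t = (16 + (-4 - 2*(-1)))**2 = (16 + (-4 + 2))**2 = (16 - 2)**2 = 14**2 = 196)
(r(-4, f) + T) - t = ((-2*(-32) + 2*(-4)) - 2393) - 1*196 = ((64 - 8) - 2393) - 196 = (56 - 2393) - 196 = -2337 - 196 = -2533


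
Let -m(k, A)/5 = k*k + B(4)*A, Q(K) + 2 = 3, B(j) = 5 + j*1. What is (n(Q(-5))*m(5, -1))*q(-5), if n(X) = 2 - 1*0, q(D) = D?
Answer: 800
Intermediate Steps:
B(j) = 5 + j
Q(K) = 1 (Q(K) = -2 + 3 = 1)
m(k, A) = -45*A - 5*k**2 (m(k, A) = -5*(k*k + (5 + 4)*A) = -5*(k**2 + 9*A) = -45*A - 5*k**2)
n(X) = 2 (n(X) = 2 + 0 = 2)
(n(Q(-5))*m(5, -1))*q(-5) = (2*(-45*(-1) - 5*5**2))*(-5) = (2*(45 - 5*25))*(-5) = (2*(45 - 125))*(-5) = (2*(-80))*(-5) = -160*(-5) = 800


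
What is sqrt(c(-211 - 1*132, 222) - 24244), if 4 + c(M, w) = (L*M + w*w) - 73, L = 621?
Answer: 2*I*sqrt(47010) ≈ 433.64*I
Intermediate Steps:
c(M, w) = -77 + w**2 + 621*M (c(M, w) = -4 + ((621*M + w*w) - 73) = -4 + ((621*M + w**2) - 73) = -4 + ((w**2 + 621*M) - 73) = -4 + (-73 + w**2 + 621*M) = -77 + w**2 + 621*M)
sqrt(c(-211 - 1*132, 222) - 24244) = sqrt((-77 + 222**2 + 621*(-211 - 1*132)) - 24244) = sqrt((-77 + 49284 + 621*(-211 - 132)) - 24244) = sqrt((-77 + 49284 + 621*(-343)) - 24244) = sqrt((-77 + 49284 - 213003) - 24244) = sqrt(-163796 - 24244) = sqrt(-188040) = 2*I*sqrt(47010)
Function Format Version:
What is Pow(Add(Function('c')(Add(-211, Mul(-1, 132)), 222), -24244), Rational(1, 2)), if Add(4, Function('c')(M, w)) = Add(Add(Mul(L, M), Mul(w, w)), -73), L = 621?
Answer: Mul(2, I, Pow(47010, Rational(1, 2))) ≈ Mul(433.64, I)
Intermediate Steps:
Function('c')(M, w) = Add(-77, Pow(w, 2), Mul(621, M)) (Function('c')(M, w) = Add(-4, Add(Add(Mul(621, M), Mul(w, w)), -73)) = Add(-4, Add(Add(Mul(621, M), Pow(w, 2)), -73)) = Add(-4, Add(Add(Pow(w, 2), Mul(621, M)), -73)) = Add(-4, Add(-73, Pow(w, 2), Mul(621, M))) = Add(-77, Pow(w, 2), Mul(621, M)))
Pow(Add(Function('c')(Add(-211, Mul(-1, 132)), 222), -24244), Rational(1, 2)) = Pow(Add(Add(-77, Pow(222, 2), Mul(621, Add(-211, Mul(-1, 132)))), -24244), Rational(1, 2)) = Pow(Add(Add(-77, 49284, Mul(621, Add(-211, -132))), -24244), Rational(1, 2)) = Pow(Add(Add(-77, 49284, Mul(621, -343)), -24244), Rational(1, 2)) = Pow(Add(Add(-77, 49284, -213003), -24244), Rational(1, 2)) = Pow(Add(-163796, -24244), Rational(1, 2)) = Pow(-188040, Rational(1, 2)) = Mul(2, I, Pow(47010, Rational(1, 2)))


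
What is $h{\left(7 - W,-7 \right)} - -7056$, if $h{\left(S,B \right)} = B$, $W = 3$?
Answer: $7049$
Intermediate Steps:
$h{\left(7 - W,-7 \right)} - -7056 = -7 - -7056 = -7 + 7056 = 7049$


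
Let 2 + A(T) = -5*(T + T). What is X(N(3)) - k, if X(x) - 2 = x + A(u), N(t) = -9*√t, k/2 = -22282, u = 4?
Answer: 44524 - 9*√3 ≈ 44508.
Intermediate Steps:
k = -44564 (k = 2*(-22282) = -44564)
A(T) = -2 - 10*T (A(T) = -2 - 5*(T + T) = -2 - 10*T)
X(x) = -40 + x (X(x) = 2 + (x + (-2 - 10*4)) = 2 + (x + (-2 - 40)) = 2 + (x - 42) = 2 + (-42 + x) = -40 + x)
X(N(3)) - k = (-40 - 9*√3) - 1*(-44564) = (-40 - 9*√3) + 44564 = 44524 - 9*√3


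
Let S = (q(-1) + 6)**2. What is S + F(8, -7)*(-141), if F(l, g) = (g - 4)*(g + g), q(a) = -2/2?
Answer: -21689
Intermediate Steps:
q(a) = -1 (q(a) = -2*1/2 = -1)
S = 25 (S = (-1 + 6)**2 = 5**2 = 25)
F(l, g) = 2*g*(-4 + g) (F(l, g) = (-4 + g)*(2*g) = 2*g*(-4 + g))
S + F(8, -7)*(-141) = 25 + (2*(-7)*(-4 - 7))*(-141) = 25 + (2*(-7)*(-11))*(-141) = 25 + 154*(-141) = 25 - 21714 = -21689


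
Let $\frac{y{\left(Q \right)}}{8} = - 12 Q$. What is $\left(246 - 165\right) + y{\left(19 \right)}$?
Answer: $-1743$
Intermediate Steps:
$y{\left(Q \right)} = - 96 Q$ ($y{\left(Q \right)} = 8 \left(- 12 Q\right) = - 96 Q$)
$\left(246 - 165\right) + y{\left(19 \right)} = \left(246 - 165\right) - 1824 = 81 - 1824 = -1743$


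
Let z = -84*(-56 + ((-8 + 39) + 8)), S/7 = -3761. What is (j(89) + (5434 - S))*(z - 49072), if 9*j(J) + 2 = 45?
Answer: -13621038448/9 ≈ -1.5134e+9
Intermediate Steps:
S = -26327 (S = 7*(-3761) = -26327)
z = 1428 (z = -84*(-56 + (31 + 8)) = -84*(-56 + 39) = -84*(-17) = 1428)
j(J) = 43/9 (j(J) = -2/9 + (1/9)*45 = -2/9 + 5 = 43/9)
(j(89) + (5434 - S))*(z - 49072) = (43/9 + (5434 - 1*(-26327)))*(1428 - 49072) = (43/9 + (5434 + 26327))*(-47644) = (43/9 + 31761)*(-47644) = (285892/9)*(-47644) = -13621038448/9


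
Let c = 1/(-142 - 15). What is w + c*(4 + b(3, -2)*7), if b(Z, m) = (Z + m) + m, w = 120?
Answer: 18843/157 ≈ 120.02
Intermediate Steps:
b(Z, m) = Z + 2*m
c = -1/157 (c = 1/(-157) = -1/157 ≈ -0.0063694)
w + c*(4 + b(3, -2)*7) = 120 - (4 + (3 + 2*(-2))*7)/157 = 120 - (4 + (3 - 4)*7)/157 = 120 - (4 - 1*7)/157 = 120 - (4 - 7)/157 = 120 - 1/157*(-3) = 120 + 3/157 = 18843/157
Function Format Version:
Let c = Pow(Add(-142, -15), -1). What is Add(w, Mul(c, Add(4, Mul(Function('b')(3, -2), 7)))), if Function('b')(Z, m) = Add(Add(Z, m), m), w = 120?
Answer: Rational(18843, 157) ≈ 120.02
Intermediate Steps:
Function('b')(Z, m) = Add(Z, Mul(2, m))
c = Rational(-1, 157) (c = Pow(-157, -1) = Rational(-1, 157) ≈ -0.0063694)
Add(w, Mul(c, Add(4, Mul(Function('b')(3, -2), 7)))) = Add(120, Mul(Rational(-1, 157), Add(4, Mul(Add(3, Mul(2, -2)), 7)))) = Add(120, Mul(Rational(-1, 157), Add(4, Mul(Add(3, -4), 7)))) = Add(120, Mul(Rational(-1, 157), Add(4, Mul(-1, 7)))) = Add(120, Mul(Rational(-1, 157), Add(4, -7))) = Add(120, Mul(Rational(-1, 157), -3)) = Add(120, Rational(3, 157)) = Rational(18843, 157)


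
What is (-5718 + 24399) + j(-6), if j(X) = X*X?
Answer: 18717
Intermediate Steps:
j(X) = X**2
(-5718 + 24399) + j(-6) = (-5718 + 24399) + (-6)**2 = 18681 + 36 = 18717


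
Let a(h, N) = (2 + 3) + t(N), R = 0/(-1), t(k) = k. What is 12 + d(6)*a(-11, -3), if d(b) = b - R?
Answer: 24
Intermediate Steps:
R = 0 (R = 0*(-1) = 0)
a(h, N) = 5 + N (a(h, N) = (2 + 3) + N = 5 + N)
d(b) = b (d(b) = b - 1*0 = b + 0 = b)
12 + d(6)*a(-11, -3) = 12 + 6*(5 - 3) = 12 + 6*2 = 12 + 12 = 24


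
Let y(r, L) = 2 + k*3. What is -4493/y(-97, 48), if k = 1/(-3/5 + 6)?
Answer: -40437/23 ≈ -1758.1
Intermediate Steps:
k = 5/27 (k = 1/(-3*1/5 + 6) = 1/(-3/5 + 6) = 1/(27/5) = 5/27 ≈ 0.18519)
y(r, L) = 23/9 (y(r, L) = 2 + (5/27)*3 = 2 + 5/9 = 23/9)
-4493/y(-97, 48) = -4493/23/9 = -4493*9/23 = -40437/23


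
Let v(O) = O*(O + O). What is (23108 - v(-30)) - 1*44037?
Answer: -22729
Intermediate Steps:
v(O) = 2*O² (v(O) = O*(2*O) = 2*O²)
(23108 - v(-30)) - 1*44037 = (23108 - 2*(-30)²) - 1*44037 = (23108 - 2*900) - 44037 = (23108 - 1*1800) - 44037 = (23108 - 1800) - 44037 = 21308 - 44037 = -22729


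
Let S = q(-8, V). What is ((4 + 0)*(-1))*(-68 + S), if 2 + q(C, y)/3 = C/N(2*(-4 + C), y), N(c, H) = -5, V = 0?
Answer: 1384/5 ≈ 276.80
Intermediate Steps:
q(C, y) = -6 - 3*C/5 (q(C, y) = -6 + 3*(C/(-5)) = -6 + 3*(-C/5) = -6 - 3*C/5)
S = -6/5 (S = -6 - ⅗*(-8) = -6 + 24/5 = -6/5 ≈ -1.2000)
((4 + 0)*(-1))*(-68 + S) = ((4 + 0)*(-1))*(-68 - 6/5) = (4*(-1))*(-346/5) = -4*(-346/5) = 1384/5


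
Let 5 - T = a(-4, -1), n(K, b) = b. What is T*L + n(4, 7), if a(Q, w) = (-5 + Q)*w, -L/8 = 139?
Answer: 4455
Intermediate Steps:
L = -1112 (L = -8*139 = -1112)
a(Q, w) = w*(-5 + Q)
T = -4 (T = 5 - (-1)*(-5 - 4) = 5 - (-1)*(-9) = 5 - 1*9 = 5 - 9 = -4)
T*L + n(4, 7) = -4*(-1112) + 7 = 4448 + 7 = 4455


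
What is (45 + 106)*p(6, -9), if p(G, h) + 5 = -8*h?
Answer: 10117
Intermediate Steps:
p(G, h) = -5 - 8*h
(45 + 106)*p(6, -9) = (45 + 106)*(-5 - 8*(-9)) = 151*(-5 + 72) = 151*67 = 10117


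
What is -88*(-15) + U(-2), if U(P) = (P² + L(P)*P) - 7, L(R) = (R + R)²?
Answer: 1285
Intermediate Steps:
L(R) = 4*R² (L(R) = (2*R)² = 4*R²)
U(P) = -7 + P² + 4*P³ (U(P) = (P² + (4*P²)*P) - 7 = (P² + 4*P³) - 7 = -7 + P² + 4*P³)
-88*(-15) + U(-2) = -88*(-15) + (-7 + (-2)² + 4*(-2)³) = 1320 + (-7 + 4 + 4*(-8)) = 1320 + (-7 + 4 - 32) = 1320 - 35 = 1285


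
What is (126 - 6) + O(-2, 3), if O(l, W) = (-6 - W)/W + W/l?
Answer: 231/2 ≈ 115.50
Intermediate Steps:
O(l, W) = W/l + (-6 - W)/W (O(l, W) = (-6 - W)/W + W/l = W/l + (-6 - W)/W)
(126 - 6) + O(-2, 3) = (126 - 6) + (-1 - 6/3 + 3/(-2)) = 120 + (-1 - 6*1/3 + 3*(-1/2)) = 120 + (-1 - 2 - 3/2) = 120 - 9/2 = 231/2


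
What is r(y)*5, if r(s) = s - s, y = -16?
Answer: 0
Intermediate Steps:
r(s) = 0
r(y)*5 = 0*5 = 0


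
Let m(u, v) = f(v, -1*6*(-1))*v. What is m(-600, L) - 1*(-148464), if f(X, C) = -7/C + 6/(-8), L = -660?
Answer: 149729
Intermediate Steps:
f(X, C) = -¾ - 7/C (f(X, C) = -7/C + 6*(-⅛) = -7/C - ¾ = -¾ - 7/C)
m(u, v) = -23*v/12 (m(u, v) = (-¾ - 7/(-1*6*(-1)))*v = (-¾ - 7/((-6*(-1))))*v = (-¾ - 7/6)*v = -23*v/12)
m(-600, L) - 1*(-148464) = -23/12*(-660) - 1*(-148464) = 1265 + 148464 = 149729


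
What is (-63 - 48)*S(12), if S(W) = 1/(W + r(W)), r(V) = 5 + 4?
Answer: -37/7 ≈ -5.2857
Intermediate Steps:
r(V) = 9
S(W) = 1/(9 + W) (S(W) = 1/(W + 9) = 1/(9 + W))
(-63 - 48)*S(12) = (-63 - 48)/(9 + 12) = -111/21 = -111*1/21 = -37/7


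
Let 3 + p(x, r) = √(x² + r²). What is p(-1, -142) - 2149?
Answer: -2152 + √20165 ≈ -2010.0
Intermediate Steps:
p(x, r) = -3 + √(r² + x²) (p(x, r) = -3 + √(x² + r²) = -3 + √(r² + x²))
p(-1, -142) - 2149 = (-3 + √((-142)² + (-1)²)) - 2149 = (-3 + √(20164 + 1)) - 2149 = (-3 + √20165) - 2149 = -2152 + √20165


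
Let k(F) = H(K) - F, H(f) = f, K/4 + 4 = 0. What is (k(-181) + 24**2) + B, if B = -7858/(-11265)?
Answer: 8355223/11265 ≈ 741.70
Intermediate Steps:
K = -16 (K = -16 + 4*0 = -16 + 0 = -16)
k(F) = -16 - F
B = 7858/11265 (B = -7858*(-1/11265) = 7858/11265 ≈ 0.69756)
(k(-181) + 24**2) + B = ((-16 - 1*(-181)) + 24**2) + 7858/11265 = ((-16 + 181) + 576) + 7858/11265 = (165 + 576) + 7858/11265 = 741 + 7858/11265 = 8355223/11265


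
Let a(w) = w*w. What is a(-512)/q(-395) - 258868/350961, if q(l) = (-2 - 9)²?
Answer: 91970997356/42466281 ≈ 2165.7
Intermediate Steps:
q(l) = 121 (q(l) = (-11)² = 121)
a(w) = w²
a(-512)/q(-395) - 258868/350961 = (-512)²/121 - 258868/350961 = 262144*(1/121) - 258868*1/350961 = 262144/121 - 258868/350961 = 91970997356/42466281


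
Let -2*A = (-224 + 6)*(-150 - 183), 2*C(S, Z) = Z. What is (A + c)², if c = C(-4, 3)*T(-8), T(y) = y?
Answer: 1318343481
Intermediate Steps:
C(S, Z) = Z/2
A = -36297 (A = -(-224 + 6)*(-150 - 183)/2 = -(-109)*(-333) = -½*72594 = -36297)
c = -12 (c = ((½)*3)*(-8) = (3/2)*(-8) = -12)
(A + c)² = (-36297 - 12)² = (-36309)² = 1318343481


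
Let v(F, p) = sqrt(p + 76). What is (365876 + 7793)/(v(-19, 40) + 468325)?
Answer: 174998534425/219328305509 - 747338*sqrt(29)/219328305509 ≈ 0.79787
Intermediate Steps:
v(F, p) = sqrt(76 + p)
(365876 + 7793)/(v(-19, 40) + 468325) = (365876 + 7793)/(sqrt(76 + 40) + 468325) = 373669/(sqrt(116) + 468325) = 373669/(2*sqrt(29) + 468325) = 373669/(468325 + 2*sqrt(29))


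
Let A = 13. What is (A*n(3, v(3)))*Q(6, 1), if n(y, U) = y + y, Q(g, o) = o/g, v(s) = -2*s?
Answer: 13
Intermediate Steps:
n(y, U) = 2*y
(A*n(3, v(3)))*Q(6, 1) = (13*(2*3))*(1/6) = (13*6)*(1*(1/6)) = 78*(1/6) = 13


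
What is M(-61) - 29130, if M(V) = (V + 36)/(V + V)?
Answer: -3553835/122 ≈ -29130.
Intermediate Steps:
M(V) = (36 + V)/(2*V) (M(V) = (36 + V)/((2*V)) = (36 + V)*(1/(2*V)) = (36 + V)/(2*V))
M(-61) - 29130 = (½)*(36 - 61)/(-61) - 29130 = (½)*(-1/61)*(-25) - 29130 = 25/122 - 29130 = -3553835/122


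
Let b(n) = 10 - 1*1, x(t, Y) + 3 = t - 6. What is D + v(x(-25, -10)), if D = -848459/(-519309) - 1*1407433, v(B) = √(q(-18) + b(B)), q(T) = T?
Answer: -730891775338/519309 + 3*I ≈ -1.4074e+6 + 3.0*I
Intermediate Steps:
x(t, Y) = -9 + t (x(t, Y) = -3 + (t - 6) = -3 + (-6 + t) = -9 + t)
b(n) = 9 (b(n) = 10 - 1 = 9)
v(B) = 3*I (v(B) = √(-18 + 9) = √(-9) = 3*I)
D = -730891775338/519309 (D = -848459*(-1/519309) - 1407433 = 848459/519309 - 1407433 = -730891775338/519309 ≈ -1.4074e+6)
D + v(x(-25, -10)) = -730891775338/519309 + 3*I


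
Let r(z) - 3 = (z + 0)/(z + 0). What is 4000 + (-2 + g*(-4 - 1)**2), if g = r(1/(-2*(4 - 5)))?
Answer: 4098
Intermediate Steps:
r(z) = 4 (r(z) = 3 + (z + 0)/(z + 0) = 3 + z/z = 3 + 1 = 4)
g = 4
4000 + (-2 + g*(-4 - 1)**2) = 4000 + (-2 + 4*(-4 - 1)**2) = 4000 + (-2 + 4*(-5)**2) = 4000 + (-2 + 4*25) = 4000 + (-2 + 100) = 4000 + 98 = 4098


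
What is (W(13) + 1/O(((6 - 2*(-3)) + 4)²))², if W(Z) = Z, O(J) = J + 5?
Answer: 11519236/68121 ≈ 169.10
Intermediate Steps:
O(J) = 5 + J
(W(13) + 1/O(((6 - 2*(-3)) + 4)²))² = (13 + 1/(5 + ((6 - 2*(-3)) + 4)²))² = (13 + 1/(5 + ((6 + 6) + 4)²))² = (13 + 1/(5 + (12 + 4)²))² = (13 + 1/(5 + 16²))² = (13 + 1/(5 + 256))² = (13 + 1/261)² = (3394/261)² = 11519236/68121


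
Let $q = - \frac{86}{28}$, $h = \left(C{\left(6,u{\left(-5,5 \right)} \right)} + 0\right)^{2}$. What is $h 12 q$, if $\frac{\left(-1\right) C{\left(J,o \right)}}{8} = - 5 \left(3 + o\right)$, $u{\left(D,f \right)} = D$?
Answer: $- \frac{1651200}{7} \approx -2.3589 \cdot 10^{5}$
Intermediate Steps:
$C{\left(J,o \right)} = 120 + 40 o$ ($C{\left(J,o \right)} = - 8 \left(- 5 \left(3 + o\right)\right) = - 8 \left(-15 - 5 o\right) = 120 + 40 o$)
$h = 6400$ ($h = \left(\left(120 + 40 \left(-5\right)\right) + 0\right)^{2} = \left(\left(120 - 200\right) + 0\right)^{2} = \left(-80 + 0\right)^{2} = \left(-80\right)^{2} = 6400$)
$q = - \frac{43}{14}$ ($q = \left(-86\right) \frac{1}{28} = - \frac{43}{14} \approx -3.0714$)
$h 12 q = 6400 \cdot 12 \left(- \frac{43}{14}\right) = 76800 \left(- \frac{43}{14}\right) = - \frac{1651200}{7}$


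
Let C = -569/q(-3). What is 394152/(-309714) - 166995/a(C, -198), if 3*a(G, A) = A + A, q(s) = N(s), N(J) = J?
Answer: 2870481187/2271236 ≈ 1263.8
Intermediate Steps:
q(s) = s
C = 569/3 (C = -569/(-3) = -569*(-1/3) = 569/3 ≈ 189.67)
a(G, A) = 2*A/3 (a(G, A) = (A + A)/3 = (2*A)/3 = 2*A/3)
394152/(-309714) - 166995/a(C, -198) = 394152/(-309714) - 166995/((2/3)*(-198)) = 394152*(-1/309714) - 166995/(-132) = -65692/51619 - 166995*(-1/132) = -65692/51619 + 55665/44 = 2870481187/2271236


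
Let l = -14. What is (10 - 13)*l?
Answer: 42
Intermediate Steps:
(10 - 13)*l = (10 - 13)*(-14) = -3*(-14) = 42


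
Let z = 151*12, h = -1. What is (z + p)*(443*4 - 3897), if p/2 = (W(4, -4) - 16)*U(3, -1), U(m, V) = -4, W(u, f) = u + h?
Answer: -4071500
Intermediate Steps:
W(u, f) = -1 + u (W(u, f) = u - 1 = -1 + u)
z = 1812
p = 104 (p = 2*(((-1 + 4) - 16)*(-4)) = 2*((3 - 16)*(-4)) = 2*(-13*(-4)) = 2*52 = 104)
(z + p)*(443*4 - 3897) = (1812 + 104)*(443*4 - 3897) = 1916*(1772 - 3897) = 1916*(-2125) = -4071500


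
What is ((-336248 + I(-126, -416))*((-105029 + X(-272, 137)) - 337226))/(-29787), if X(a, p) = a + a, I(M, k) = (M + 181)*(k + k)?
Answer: -56384253464/9929 ≈ -5.6787e+6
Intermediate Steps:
I(M, k) = 2*k*(181 + M) (I(M, k) = (181 + M)*(2*k) = 2*k*(181 + M))
X(a, p) = 2*a
((-336248 + I(-126, -416))*((-105029 + X(-272, 137)) - 337226))/(-29787) = ((-336248 + 2*(-416)*(181 - 126))*((-105029 + 2*(-272)) - 337226))/(-29787) = ((-336248 + 2*(-416)*55)*((-105029 - 544) - 337226))*(-1/29787) = ((-336248 - 45760)*(-105573 - 337226))*(-1/29787) = -382008*(-442799)*(-1/29787) = 169152760392*(-1/29787) = -56384253464/9929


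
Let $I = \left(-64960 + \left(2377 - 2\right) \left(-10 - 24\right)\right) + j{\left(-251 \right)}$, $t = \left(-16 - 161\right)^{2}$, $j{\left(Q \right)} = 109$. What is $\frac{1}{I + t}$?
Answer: $- \frac{1}{114272} \approx -8.7511 \cdot 10^{-6}$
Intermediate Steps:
$t = 31329$ ($t = \left(-177\right)^{2} = 31329$)
$I = -145601$ ($I = \left(-64960 + \left(2377 - 2\right) \left(-10 - 24\right)\right) + 109 = \left(-64960 + 2375 \left(-10 - 24\right)\right) + 109 = \left(-64960 + 2375 \left(-34\right)\right) + 109 = \left(-64960 - 80750\right) + 109 = -145710 + 109 = -145601$)
$\frac{1}{I + t} = \frac{1}{-145601 + 31329} = \frac{1}{-114272} = - \frac{1}{114272}$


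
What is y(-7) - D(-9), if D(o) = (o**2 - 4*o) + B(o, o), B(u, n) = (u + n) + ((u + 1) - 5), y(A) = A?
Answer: -93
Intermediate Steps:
B(u, n) = -4 + n + 2*u (B(u, n) = (n + u) + ((1 + u) - 5) = (n + u) + (-4 + u) = -4 + n + 2*u)
D(o) = -4 + o**2 - o (D(o) = (o**2 - 4*o) + (-4 + o + 2*o) = (o**2 - 4*o) + (-4 + 3*o) = -4 + o**2 - o)
y(-7) - D(-9) = -7 - (-4 + (-9)**2 - 1*(-9)) = -7 - (-4 + 81 + 9) = -7 - 1*86 = -7 - 86 = -93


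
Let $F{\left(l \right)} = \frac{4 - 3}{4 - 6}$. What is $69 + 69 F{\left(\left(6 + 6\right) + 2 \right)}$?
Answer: $\frac{69}{2} \approx 34.5$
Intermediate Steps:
$F{\left(l \right)} = - \frac{1}{2}$ ($F{\left(l \right)} = 1 \frac{1}{-2} = 1 \left(- \frac{1}{2}\right) = - \frac{1}{2}$)
$69 + 69 F{\left(\left(6 + 6\right) + 2 \right)} = 69 + 69 \left(- \frac{1}{2}\right) = 69 - \frac{69}{2} = \frac{69}{2}$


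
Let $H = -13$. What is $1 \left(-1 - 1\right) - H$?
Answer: $11$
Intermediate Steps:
$1 \left(-1 - 1\right) - H = 1 \left(-1 - 1\right) - -13 = 1 \left(-2\right) + 13 = -2 + 13 = 11$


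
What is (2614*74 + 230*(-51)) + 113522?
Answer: 295228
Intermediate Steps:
(2614*74 + 230*(-51)) + 113522 = (193436 - 11730) + 113522 = 181706 + 113522 = 295228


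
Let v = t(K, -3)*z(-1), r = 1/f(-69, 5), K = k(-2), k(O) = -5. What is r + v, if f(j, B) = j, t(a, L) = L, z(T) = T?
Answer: 206/69 ≈ 2.9855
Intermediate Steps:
K = -5
r = -1/69 (r = 1/(-69) = -1/69 ≈ -0.014493)
v = 3 (v = -3*(-1) = 3)
r + v = -1/69 + 3 = 206/69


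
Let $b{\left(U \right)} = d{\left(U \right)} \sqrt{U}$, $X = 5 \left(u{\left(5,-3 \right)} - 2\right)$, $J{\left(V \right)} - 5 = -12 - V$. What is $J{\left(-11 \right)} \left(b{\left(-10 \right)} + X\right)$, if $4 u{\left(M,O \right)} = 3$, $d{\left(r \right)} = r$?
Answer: $-25 - 40 i \sqrt{10} \approx -25.0 - 126.49 i$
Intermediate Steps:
$J{\left(V \right)} = -7 - V$ ($J{\left(V \right)} = 5 - \left(12 + V\right) = -7 - V$)
$u{\left(M,O \right)} = \frac{3}{4}$ ($u{\left(M,O \right)} = \frac{1}{4} \cdot 3 = \frac{3}{4}$)
$X = - \frac{25}{4}$ ($X = 5 \left(\frac{3}{4} - 2\right) = 5 \left(- \frac{5}{4}\right) = - \frac{25}{4} \approx -6.25$)
$b{\left(U \right)} = U^{\frac{3}{2}}$ ($b{\left(U \right)} = U \sqrt{U} = U^{\frac{3}{2}}$)
$J{\left(-11 \right)} \left(b{\left(-10 \right)} + X\right) = \left(-7 - -11\right) \left(\left(-10\right)^{\frac{3}{2}} - \frac{25}{4}\right) = \left(-7 + 11\right) \left(- 10 i \sqrt{10} - \frac{25}{4}\right) = 4 \left(- \frac{25}{4} - 10 i \sqrt{10}\right) = -25 - 40 i \sqrt{10}$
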